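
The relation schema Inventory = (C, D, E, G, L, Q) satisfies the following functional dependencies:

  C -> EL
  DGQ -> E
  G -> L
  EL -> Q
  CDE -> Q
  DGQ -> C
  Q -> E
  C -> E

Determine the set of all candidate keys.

Attributes D, G never appear on any right-hand side, so every candidate key must contain {D, G}.
{D, G}⁺ = {D, G, L}, which is not all of the schema, so we must add further attributes.
{C, D, G}⁺: C→EL adds E, L; EL→Q adds Q → {C, D, E, G, L, Q}. Minimal: {D, G}⁺ = {D, G, L}; {C, G}⁺ = {C, E, G, L, Q}; {C, D}⁺ = {C, D, E, L, Q} — none reach the full schema.
{D, E, G}⁺: G→L adds L; EL→Q adds Q; DGQ→C adds C → {C, D, E, G, L, Q}. Minimal: {E, G}⁺ = {E, G, L, Q}; {D, G}⁺ = {D, G, L}; {D, E}⁺ = {D, E} — none reach the full schema.
{D, G, Q}⁺: DGQ→E adds E; G→L adds L; DGQ→C adds C → {C, D, E, G, L, Q}. Minimal: {G, Q}⁺ = {E, G, L, Q}; {D, Q}⁺ = {D, E, Q}; {D, G}⁺ = {D, G, L} — none reach the full schema.

(C, D, G), (D, E, G), (D, G, Q)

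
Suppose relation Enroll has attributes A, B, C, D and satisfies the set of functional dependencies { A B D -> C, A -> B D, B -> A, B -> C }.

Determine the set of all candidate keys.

{A}; {B}

{A}⁺: A→BD adds B, D; B→C adds C → {A, B, C, D}.
{B}⁺: B→A adds A; B→C adds C; A→BD adds D → {A, B, C, D}.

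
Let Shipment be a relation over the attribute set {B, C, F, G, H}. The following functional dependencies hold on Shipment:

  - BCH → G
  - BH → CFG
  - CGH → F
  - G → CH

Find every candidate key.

Attribute B never appears on the right-hand side of any dependency, so B must belong to every candidate key.
{B}⁺ = {B}, which is not all of the schema, so we must add further attributes.
{B, G}⁺: G→CH adds C, H; BH→CFG adds F → {B, C, F, G, H}. Minimal: {G}⁺ = {C, F, G, H}; {B}⁺ = {B} — none reach the full schema.
{B, H}⁺: BH→CFG adds C, F, G → {B, C, F, G, H}. Minimal: {H}⁺ = {H}; {B}⁺ = {B} — none reach the full schema.
Any other superkey contains one of these as a subset, so there are no further candidate keys.

{B, G}, {B, H}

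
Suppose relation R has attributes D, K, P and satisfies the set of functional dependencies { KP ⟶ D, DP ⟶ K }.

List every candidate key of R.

{D, P}; {K, P}

Attribute P never appears on the right-hand side of any dependency, so P must belong to every candidate key.
{P}⁺ = {P}, which is not all of the schema, so we must add further attributes.
{D, P}⁺: DP→K adds K → {D, K, P}.
{K, P}⁺: KP→D adds D → {D, K, P}.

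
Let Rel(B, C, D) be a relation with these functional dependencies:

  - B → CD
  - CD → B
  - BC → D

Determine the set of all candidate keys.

B; CD

{B}⁺: B→CD adds C, D → {B, C, D}.
{C, D}⁺: CD→B adds B → {B, C, D}. Minimal: {D}⁺ = {D}; {C}⁺ = {C} — none reach the full schema.
Any other superkey contains one of these as a subset, so there are no further candidate keys.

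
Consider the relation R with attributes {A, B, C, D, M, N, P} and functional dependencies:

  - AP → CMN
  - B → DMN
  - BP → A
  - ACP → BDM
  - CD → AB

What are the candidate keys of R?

Attribute P never appears on the right-hand side of any dependency, so P must belong to every candidate key.
{P}⁺ = {P}, which is not all of the schema, so we must add further attributes.
{A, P}⁺: AP→CMN adds C, M, N; ACP→BDM adds B, D → {A, B, C, D, M, N, P}. Minimal: {P}⁺ = {P}; {A}⁺ = {A} — none reach the full schema.
{B, P}⁺: B→DMN adds D, M, N; BP→A adds A; AP→CMN adds C → {A, B, C, D, M, N, P}. Minimal: {P}⁺ = {P}; {B}⁺ = {B, D, M, N} — none reach the full schema.
{C, D, P}⁺: CD→AB adds A, B; AP→CMN adds M, N → {A, B, C, D, M, N, P}. Minimal: {D, P}⁺ = {D, P}; {C, P}⁺ = {C, P}; {C, D}⁺ = {A, B, C, D, M, N} — none reach the full schema.
Any other superkey contains one of these as a subset, so there are no further candidate keys.

{A, P}, {B, P}, {C, D, P}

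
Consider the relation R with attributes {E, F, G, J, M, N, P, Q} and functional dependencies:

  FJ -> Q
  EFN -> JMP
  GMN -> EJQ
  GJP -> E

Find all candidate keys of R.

Attributes F, G, N never appear on any right-hand side, so every candidate key must contain {F, G, N}.
{F, G, N}⁺ = {F, G, N}, which is not all of the schema, so we must add further attributes.
{E, F, G, N}⁺: EFN→JMP adds J, M, P; GMN→EJQ adds Q → {E, F, G, J, M, N, P, Q}. Minimal: {F, G, N}⁺ = {F, G, N}; {E, G, N}⁺ = {E, G, N}; {E, F, N}⁺ = {E, F, J, M, N, P, Q}; … — none reach the full schema.
{F, G, M, N}⁺: GMN→EJQ adds E, J, Q; EFN→JMP adds P → {E, F, G, J, M, N, P, Q}. Minimal: {G, M, N}⁺ = {E, G, J, M, N, Q}; {F, M, N}⁺ = {F, M, N}; {F, G, N}⁺ = {F, G, N}; … — none reach the full schema.
{F, G, J, N, P}⁺: FJ→Q adds Q; GJP→E adds E; EFN→JMP adds M → {E, F, G, J, M, N, P, Q}. Minimal: {G, J, N, P}⁺ = {E, G, J, N, P}; {F, J, N, P}⁺ = {F, J, N, P, Q}; {F, G, N, P}⁺ = {F, G, N, P}; … — none reach the full schema.
Any other superkey contains one of these as a subset, so there are no further candidate keys.

(E, F, G, N); (F, G, M, N); (F, G, J, N, P)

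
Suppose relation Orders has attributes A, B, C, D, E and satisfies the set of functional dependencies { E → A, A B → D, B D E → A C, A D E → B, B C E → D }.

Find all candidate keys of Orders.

(B, E), (D, E)

Attribute E never appears on the right-hand side of any dependency, so E must belong to every candidate key.
{E}⁺ = {A, E}, which is not all of the schema, so we must add further attributes.
{B, E}⁺: E→A adds A; AB→D adds D; BDE→AC adds C → {A, B, C, D, E}.
{D, E}⁺: E→A adds A; ADE→B adds B; BDE→AC adds C → {A, B, C, D, E}.
Any other superkey contains one of these as a subset, so there are no further candidate keys.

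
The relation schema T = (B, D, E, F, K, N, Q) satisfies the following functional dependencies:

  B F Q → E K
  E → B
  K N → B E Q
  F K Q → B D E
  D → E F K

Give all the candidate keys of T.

{D, N}, {F, K, N}, {B, F, N, Q}, {E, F, N, Q}

Attribute N never appears on the right-hand side of any dependency, so N must belong to every candidate key.
{N}⁺ = {N}, which is not all of the schema, so we must add further attributes.
{D, N}⁺: D→EFK adds E, F, K; E→B adds B; KN→BEQ adds Q → {B, D, E, F, K, N, Q}. Minimal: {N}⁺ = {N}; {D}⁺ = {B, D, E, F, K} — none reach the full schema.
{F, K, N}⁺: KN→BEQ adds B, E, Q; FKQ→BDE adds D → {B, D, E, F, K, N, Q}. Minimal: {K, N}⁺ = {B, E, K, N, Q}; {F, N}⁺ = {F, N}; {F, K}⁺ = {F, K} — none reach the full schema.
{B, F, N, Q}⁺: BFQ→EK adds E, K; FKQ→BDE adds D → {B, D, E, F, K, N, Q}. Minimal: {F, N, Q}⁺ = {F, N, Q}; {B, N, Q}⁺ = {B, N, Q}; {B, F, Q}⁺ = {B, D, E, F, K, Q}; … — none reach the full schema.
{E, F, N, Q}⁺: E→B adds B; BFQ→EK adds K; FKQ→BDE adds D → {B, D, E, F, K, N, Q}. Minimal: {F, N, Q}⁺ = {F, N, Q}; {E, N, Q}⁺ = {B, E, N, Q}; {E, F, Q}⁺ = {B, D, E, F, K, Q}; … — none reach the full schema.
Any other superkey contains one of these as a subset, so there are no further candidate keys.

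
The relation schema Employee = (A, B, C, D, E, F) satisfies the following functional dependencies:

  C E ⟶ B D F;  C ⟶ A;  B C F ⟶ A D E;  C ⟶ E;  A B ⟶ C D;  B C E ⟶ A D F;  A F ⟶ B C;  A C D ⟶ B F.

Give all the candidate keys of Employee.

{C}⁺: C→A adds A; C→E adds E; CE→BDF adds B, D, F → {A, B, C, D, E, F}.
{A, B}⁺: AB→CD adds C, D; ACD→BF adds F; BCF→ADE adds E → {A, B, C, D, E, F}. Minimal: {B}⁺ = {B}; {A}⁺ = {A} — none reach the full schema.
{A, F}⁺: AF→BC adds B, C; BCF→ADE adds D, E → {A, B, C, D, E, F}. Minimal: {F}⁺ = {F}; {A}⁺ = {A} — none reach the full schema.

{C}; {A, B}; {A, F}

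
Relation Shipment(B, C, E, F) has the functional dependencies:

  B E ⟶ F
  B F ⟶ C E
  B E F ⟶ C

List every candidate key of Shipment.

Attribute B never appears on the right-hand side of any dependency, so B must belong to every candidate key.
{B}⁺ = {B}, which is not all of the schema, so we must add further attributes.
{B, E}⁺: BE→F adds F; BF→CE adds C → {B, C, E, F}. Minimal: {E}⁺ = {E}; {B}⁺ = {B} — none reach the full schema.
{B, F}⁺: BF→CE adds C, E → {B, C, E, F}. Minimal: {F}⁺ = {F}; {B}⁺ = {B} — none reach the full schema.

BE, BF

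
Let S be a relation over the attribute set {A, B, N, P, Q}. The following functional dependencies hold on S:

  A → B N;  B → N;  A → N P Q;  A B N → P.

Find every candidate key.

Attribute A never appears on the right-hand side of any dependency, so A must belong to every candidate key.
{A}⁺ = {A, B, N, P, Q}, which is all of the schema, so {A} is the only candidate key.

{A}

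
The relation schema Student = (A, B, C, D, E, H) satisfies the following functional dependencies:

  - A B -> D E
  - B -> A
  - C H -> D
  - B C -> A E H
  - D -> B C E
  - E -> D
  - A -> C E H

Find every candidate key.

{A}⁺: A→CEH adds C, E, H; CH→D adds D; D→BCE adds B → {A, B, C, D, E, H}.
{B}⁺: B→A adds A; A→CEH adds C, E, H; AB→DE adds D → {A, B, C, D, E, H}.
{D}⁺: D→BCE adds B, C, E; B→A adds A; BC→AEH adds H → {A, B, C, D, E, H}.
{E}⁺: E→D adds D; D→BCE adds B, C; B→A adds A; BC→AEH adds H → {A, B, C, D, E, H}.
{C, H}⁺: CH→D adds D; D→BCE adds B, E; B→A adds A → {A, B, C, D, E, H}. Minimal: {H}⁺ = {H}; {C}⁺ = {C} — none reach the full schema.

{A}, {B}, {D}, {E}, {C, H}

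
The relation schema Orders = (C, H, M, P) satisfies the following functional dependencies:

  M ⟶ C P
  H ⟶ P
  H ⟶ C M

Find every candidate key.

{H}⁺: H→P adds P; H→CM adds C, M → {C, H, M, P}.
No other minimal superkey exists.

{H}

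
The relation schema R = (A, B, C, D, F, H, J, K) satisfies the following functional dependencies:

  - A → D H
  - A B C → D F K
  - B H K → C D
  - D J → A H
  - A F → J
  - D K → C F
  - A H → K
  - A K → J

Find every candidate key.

{A, B}⁺: A→DH adds D, H; AH→K adds K; AK→J adds J; BHK→CD adds C; DK→CF adds F → {A, B, C, D, F, H, J, K}. Minimal: {B}⁺ = {B}; {A}⁺ = {A, C, D, F, H, J, K} — none reach the full schema.
{B, D, J}⁺: DJ→AH adds A, H; AH→K adds K; BHK→CD adds C; DK→CF adds F → {A, B, C, D, F, H, J, K}. Minimal: {D, J}⁺ = {A, C, D, F, H, J, K}; {B, J}⁺ = {B, J}; {B, D}⁺ = {B, D} — none reach the full schema.
{B, H, J, K}⁺: BHK→CD adds C, D; DJ→AH adds A; DK→CF adds F → {A, B, C, D, F, H, J, K}. Minimal: {H, J, K}⁺ = {H, J, K}; {B, J, K}⁺ = {B, J, K}; {B, H, K}⁺ = {B, C, D, F, H, K}; … — none reach the full schema.

{A, B}, {B, D, J}, {B, H, J, K}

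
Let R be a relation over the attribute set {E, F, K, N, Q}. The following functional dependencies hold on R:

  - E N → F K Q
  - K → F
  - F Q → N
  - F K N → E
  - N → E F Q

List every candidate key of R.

{N}; {F, Q}; {K, Q}

{N}⁺: N→EFQ adds E, F, Q; EN→FKQ adds K → {E, F, K, N, Q}.
{F, Q}⁺: FQ→N adds N; N→EFQ adds E; EN→FKQ adds K → {E, F, K, N, Q}. Minimal: {Q}⁺ = {Q}; {F}⁺ = {F} — none reach the full schema.
{K, Q}⁺: K→F adds F; FQ→N adds N; FKN→E adds E → {E, F, K, N, Q}. Minimal: {Q}⁺ = {Q}; {K}⁺ = {F, K} — none reach the full schema.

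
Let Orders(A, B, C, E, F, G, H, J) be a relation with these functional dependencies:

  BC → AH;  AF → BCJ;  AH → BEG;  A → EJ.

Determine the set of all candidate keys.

(A, F), (B, C, F)

Attribute F never appears on the right-hand side of any dependency, so F must belong to every candidate key.
{F}⁺ = {F}, which is not all of the schema, so we must add further attributes.
{A, F}⁺: AF→BCJ adds B, C, J; A→EJ adds E; BC→AH adds H; AH→BEG adds G → {A, B, C, E, F, G, H, J}. Minimal: {F}⁺ = {F}; {A}⁺ = {A, E, J} — none reach the full schema.
{B, C, F}⁺: BC→AH adds A, H; AF→BCJ adds J; AH→BEG adds E, G → {A, B, C, E, F, G, H, J}. Minimal: {C, F}⁺ = {C, F}; {B, F}⁺ = {B, F}; {B, C}⁺ = {A, B, C, E, G, H, J} — none reach the full schema.
Any other superkey contains one of these as a subset, so there are no further candidate keys.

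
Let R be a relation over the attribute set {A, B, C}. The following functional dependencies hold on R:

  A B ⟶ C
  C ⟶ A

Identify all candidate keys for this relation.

{A, B}⁺: AB→C adds C → {A, B, C}. Minimal: {B}⁺ = {B}; {A}⁺ = {A} — none reach the full schema.
{B, C}⁺: C→A adds A → {A, B, C}. Minimal: {C}⁺ = {A, C}; {B}⁺ = {B} — none reach the full schema.
Any other superkey contains one of these as a subset, so there are no further candidate keys.

AB; BC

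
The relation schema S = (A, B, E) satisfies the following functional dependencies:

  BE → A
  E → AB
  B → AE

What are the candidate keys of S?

{B}, {E}

{B}⁺: B→AE adds A, E → {A, B, E}.
{E}⁺: E→AB adds A, B → {A, B, E}.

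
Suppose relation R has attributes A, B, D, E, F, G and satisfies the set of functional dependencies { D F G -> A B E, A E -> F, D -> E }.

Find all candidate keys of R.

Attributes D, G never appear on any right-hand side, so every candidate key must contain {D, G}.
{D, G}⁺ = {D, E, G}, which is not all of the schema, so we must add further attributes.
{A, D, G}⁺: D→E adds E; AE→F adds F; DFG→ABE adds B → {A, B, D, E, F, G}. Minimal: {D, G}⁺ = {D, E, G}; {A, G}⁺ = {A, G}; {A, D}⁺ = {A, D, E, F} — none reach the full schema.
{D, F, G}⁺: DFG→ABE adds A, B, E → {A, B, D, E, F, G}. Minimal: {F, G}⁺ = {F, G}; {D, G}⁺ = {D, E, G}; {D, F}⁺ = {D, E, F} — none reach the full schema.

{A, D, G}; {D, F, G}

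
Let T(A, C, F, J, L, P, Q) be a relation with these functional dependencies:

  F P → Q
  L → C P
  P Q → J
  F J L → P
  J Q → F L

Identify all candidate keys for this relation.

Attribute A never appears on the right-hand side of any dependency, so A must belong to every candidate key.
{A}⁺ = {A}, which is not all of the schema, so we must add further attributes.
{A, F, L}⁺: L→CP adds C, P; FP→Q adds Q; PQ→J adds J → {A, C, F, J, L, P, Q}. Minimal: {F, L}⁺ = {C, F, J, L, P, Q}; {A, L}⁺ = {A, C, L, P}; {A, F}⁺ = {A, F} — none reach the full schema.
{A, F, P}⁺: FP→Q adds Q; PQ→J adds J; JQ→FL adds L; L→CP adds C → {A, C, F, J, L, P, Q}. Minimal: {F, P}⁺ = {C, F, J, L, P, Q}; {A, P}⁺ = {A, P}; {A, F}⁺ = {A, F} — none reach the full schema.
{A, J, Q}⁺: JQ→FL adds F, L; L→CP adds C, P → {A, C, F, J, L, P, Q}. Minimal: {J, Q}⁺ = {C, F, J, L, P, Q}; {A, Q}⁺ = {A, Q}; {A, J}⁺ = {A, J} — none reach the full schema.
{A, L, Q}⁺: L→CP adds C, P; PQ→J adds J; JQ→FL adds F → {A, C, F, J, L, P, Q}. Minimal: {L, Q}⁺ = {C, F, J, L, P, Q}; {A, Q}⁺ = {A, Q}; {A, L}⁺ = {A, C, L, P} — none reach the full schema.
{A, P, Q}⁺: PQ→J adds J; JQ→FL adds F, L; L→CP adds C → {A, C, F, J, L, P, Q}. Minimal: {P, Q}⁺ = {C, F, J, L, P, Q}; {A, Q}⁺ = {A, Q}; {A, P}⁺ = {A, P} — none reach the full schema.

(A, F, L); (A, F, P); (A, J, Q); (A, L, Q); (A, P, Q)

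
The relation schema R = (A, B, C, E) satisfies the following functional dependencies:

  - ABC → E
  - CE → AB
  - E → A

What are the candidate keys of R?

Attribute C never appears on the right-hand side of any dependency, so C must belong to every candidate key.
{C}⁺ = {C}, which is not all of the schema, so we must add further attributes.
{C, E}⁺: CE→AB adds A, B → {A, B, C, E}. Minimal: {E}⁺ = {A, E}; {C}⁺ = {C} — none reach the full schema.
{A, B, C}⁺: ABC→E adds E → {A, B, C, E}. Minimal: {B, C}⁺ = {B, C}; {A, C}⁺ = {A, C}; {A, B}⁺ = {A, B} — none reach the full schema.

(C, E), (A, B, C)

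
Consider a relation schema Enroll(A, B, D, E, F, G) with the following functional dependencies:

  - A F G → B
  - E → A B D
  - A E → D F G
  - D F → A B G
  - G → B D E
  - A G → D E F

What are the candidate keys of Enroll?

{E}, {G}, {D, F}

{E}⁺: E→ABD adds A, B, D; AE→DFG adds F, G → {A, B, D, E, F, G}.
{G}⁺: G→BDE adds B, D, E; E→ABD adds A; AE→DFG adds F → {A, B, D, E, F, G}.
{D, F}⁺: DF→ABG adds A, B, G; G→BDE adds E → {A, B, D, E, F, G}. Minimal: {F}⁺ = {F}; {D}⁺ = {D} — none reach the full schema.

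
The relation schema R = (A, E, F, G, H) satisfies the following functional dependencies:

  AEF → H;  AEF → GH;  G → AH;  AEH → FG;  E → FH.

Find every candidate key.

Attribute E never appears on the right-hand side of any dependency, so E must belong to every candidate key.
{E}⁺ = {E, F, H}, which is not all of the schema, so we must add further attributes.
{A, E}⁺: E→FH adds F, H; AEF→GH adds G → {A, E, F, G, H}. Minimal: {E}⁺ = {E, F, H}; {A}⁺ = {A} — none reach the full schema.
{E, G}⁺: G→AH adds A, H; AEH→FG adds F → {A, E, F, G, H}. Minimal: {G}⁺ = {A, G, H}; {E}⁺ = {E, F, H} — none reach the full schema.

{A, E}, {E, G}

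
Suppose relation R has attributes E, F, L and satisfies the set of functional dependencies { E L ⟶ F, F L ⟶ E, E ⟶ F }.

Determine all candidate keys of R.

{E, L}; {F, L}

Attribute L never appears on the right-hand side of any dependency, so L must belong to every candidate key.
{L}⁺ = {L}, which is not all of the schema, so we must add further attributes.
{E, L}⁺: EL→F adds F → {E, F, L}. Minimal: {L}⁺ = {L}; {E}⁺ = {E, F} — none reach the full schema.
{F, L}⁺: FL→E adds E → {E, F, L}. Minimal: {L}⁺ = {L}; {F}⁺ = {F} — none reach the full schema.
Any other superkey contains one of these as a subset, so there are no further candidate keys.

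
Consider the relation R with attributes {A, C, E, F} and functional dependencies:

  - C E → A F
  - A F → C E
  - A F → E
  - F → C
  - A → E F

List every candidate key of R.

{A}⁺: A→EF adds E, F; AF→CE adds C → {A, C, E, F}.
{C, E}⁺: CE→AF adds A, F → {A, C, E, F}. Minimal: {E}⁺ = {E}; {C}⁺ = {C} — none reach the full schema.
{E, F}⁺: F→C adds C; CE→AF adds A → {A, C, E, F}. Minimal: {F}⁺ = {C, F}; {E}⁺ = {E} — none reach the full schema.
Any other superkey contains one of these as a subset, so there are no further candidate keys.

{A}; {C, E}; {E, F}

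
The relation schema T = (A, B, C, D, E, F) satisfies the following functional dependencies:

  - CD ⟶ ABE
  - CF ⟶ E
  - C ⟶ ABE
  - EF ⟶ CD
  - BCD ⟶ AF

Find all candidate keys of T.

{C, D}⁺: CD→ABE adds A, B, E; BCD→AF adds F → {A, B, C, D, E, F}. Minimal: {D}⁺ = {D}; {C}⁺ = {A, B, C, E} — none reach the full schema.
{C, F}⁺: CF→E adds E; C→ABE adds A, B; EF→CD adds D → {A, B, C, D, E, F}. Minimal: {F}⁺ = {F}; {C}⁺ = {A, B, C, E} — none reach the full schema.
{E, F}⁺: EF→CD adds C, D; CD→ABE adds A, B → {A, B, C, D, E, F}. Minimal: {F}⁺ = {F}; {E}⁺ = {E} — none reach the full schema.

{C, D}, {C, F}, {E, F}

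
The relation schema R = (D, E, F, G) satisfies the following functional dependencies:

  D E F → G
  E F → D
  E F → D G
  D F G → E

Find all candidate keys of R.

Attribute F never appears on the right-hand side of any dependency, so F must belong to every candidate key.
{F}⁺ = {F}, which is not all of the schema, so we must add further attributes.
{E, F}⁺: EF→D adds D; EF→DG adds G → {D, E, F, G}.
{D, F, G}⁺: DFG→E adds E → {D, E, F, G}.
Any other superkey contains one of these as a subset, so there are no further candidate keys.

(E, F); (D, F, G)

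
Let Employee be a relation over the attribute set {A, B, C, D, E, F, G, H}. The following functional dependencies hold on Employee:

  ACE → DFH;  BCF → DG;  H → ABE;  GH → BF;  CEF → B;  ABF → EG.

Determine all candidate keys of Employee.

{C, H}, {A, C, E}, {A, B, C, F}

Attribute C never appears on the right-hand side of any dependency, so C must belong to every candidate key.
{C}⁺ = {C}, which is not all of the schema, so we must add further attributes.
{C, H}⁺: H→ABE adds A, B, E; ACE→DFH adds D, F; BCF→DG adds G → {A, B, C, D, E, F, G, H}. Minimal: {H}⁺ = {A, B, E, H}; {C}⁺ = {C} — none reach the full schema.
{A, C, E}⁺: ACE→DFH adds D, F, H; H→ABE adds B; ABF→EG adds G → {A, B, C, D, E, F, G, H}. Minimal: {C, E}⁺ = {C, E}; {A, E}⁺ = {A, E}; {A, C}⁺ = {A, C} — none reach the full schema.
{A, B, C, F}⁺: BCF→DG adds D, G; ABF→EG adds E; ACE→DFH adds H → {A, B, C, D, E, F, G, H}. Minimal: {B, C, F}⁺ = {B, C, D, F, G}; {A, C, F}⁺ = {A, C, F}; {A, B, F}⁺ = {A, B, E, F, G}; … — none reach the full schema.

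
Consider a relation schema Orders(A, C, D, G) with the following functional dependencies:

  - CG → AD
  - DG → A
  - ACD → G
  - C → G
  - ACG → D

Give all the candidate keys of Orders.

(C)

Attribute C never appears on the right-hand side of any dependency, so C must belong to every candidate key.
{C}⁺ = {A, C, D, G}, which is all of the schema, so {C} is the only candidate key.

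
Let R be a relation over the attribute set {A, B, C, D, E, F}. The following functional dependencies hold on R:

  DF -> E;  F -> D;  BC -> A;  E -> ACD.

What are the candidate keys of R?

{B, F}

Attributes B, F never appear on any right-hand side, so every candidate key must contain {B, F}.
{B, F}⁺ = {A, B, C, D, E, F}, which is all of the schema, so {B, F} is the only candidate key.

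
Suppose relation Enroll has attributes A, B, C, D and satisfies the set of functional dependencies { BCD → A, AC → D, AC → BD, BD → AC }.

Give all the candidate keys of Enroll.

{A, C}⁺: AC→D adds D; AC→BD adds B → {A, B, C, D}. Minimal: {C}⁺ = {C}; {A}⁺ = {A} — none reach the full schema.
{B, D}⁺: BD→AC adds A, C → {A, B, C, D}. Minimal: {D}⁺ = {D}; {B}⁺ = {B} — none reach the full schema.
Any other superkey contains one of these as a subset, so there are no further candidate keys.

AC; BD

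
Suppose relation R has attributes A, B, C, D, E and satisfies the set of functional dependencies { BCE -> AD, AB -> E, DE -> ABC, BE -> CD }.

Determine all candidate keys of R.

{A, B}⁺: AB→E adds E; BE→CD adds C, D → {A, B, C, D, E}. Minimal: {B}⁺ = {B}; {A}⁺ = {A} — none reach the full schema.
{B, E}⁺: BE→CD adds C, D; BCE→AD adds A → {A, B, C, D, E}. Minimal: {E}⁺ = {E}; {B}⁺ = {B} — none reach the full schema.
{D, E}⁺: DE→ABC adds A, B, C → {A, B, C, D, E}. Minimal: {E}⁺ = {E}; {D}⁺ = {D} — none reach the full schema.

{A, B}; {B, E}; {D, E}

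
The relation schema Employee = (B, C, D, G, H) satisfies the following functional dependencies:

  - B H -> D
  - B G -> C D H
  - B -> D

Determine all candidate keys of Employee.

{B, G}⁺: BG→CDH adds C, D, H → {B, C, D, G, H}. Minimal: {G}⁺ = {G}; {B}⁺ = {B, D} — none reach the full schema.

{B, G}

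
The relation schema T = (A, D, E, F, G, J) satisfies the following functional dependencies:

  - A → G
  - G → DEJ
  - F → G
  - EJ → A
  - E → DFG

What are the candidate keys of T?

A; E; F; G

{A}⁺: A→G adds G; G→DEJ adds D, E, J; E→DFG adds F → {A, D, E, F, G, J}.
{E}⁺: E→DFG adds D, F, G; G→DEJ adds J; EJ→A adds A → {A, D, E, F, G, J}.
{F}⁺: F→G adds G; G→DEJ adds D, E, J; EJ→A adds A → {A, D, E, F, G, J}.
{G}⁺: G→DEJ adds D, E, J; EJ→A adds A; E→DFG adds F → {A, D, E, F, G, J}.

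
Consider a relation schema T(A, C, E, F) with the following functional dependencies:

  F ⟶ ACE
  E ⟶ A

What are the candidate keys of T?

Attribute F never appears on the right-hand side of any dependency, so F must belong to every candidate key.
{F}⁺ = {A, C, E, F}, which is all of the schema, so {F} is the only candidate key.

F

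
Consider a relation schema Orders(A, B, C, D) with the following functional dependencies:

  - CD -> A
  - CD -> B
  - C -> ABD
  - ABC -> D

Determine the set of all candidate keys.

Attribute C never appears on the right-hand side of any dependency, so C must belong to every candidate key.
{C}⁺ = {A, B, C, D}, which is all of the schema, so {C} is the only candidate key.

{C}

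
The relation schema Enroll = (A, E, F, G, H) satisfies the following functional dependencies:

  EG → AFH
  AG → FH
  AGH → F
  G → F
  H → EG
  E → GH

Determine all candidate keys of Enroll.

{E}; {H}; {A, G}

{E}⁺: E→GH adds G, H; EG→AFH adds A, F → {A, E, F, G, H}.
{H}⁺: H→EG adds E, G; EG→AFH adds A, F → {A, E, F, G, H}.
{A, G}⁺: AG→FH adds F, H; H→EG adds E → {A, E, F, G, H}. Minimal: {G}⁺ = {F, G}; {A}⁺ = {A} — none reach the full schema.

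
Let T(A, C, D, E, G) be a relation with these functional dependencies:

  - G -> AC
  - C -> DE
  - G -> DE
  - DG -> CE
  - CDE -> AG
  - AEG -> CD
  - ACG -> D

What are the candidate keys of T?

{C}⁺: C→DE adds D, E; CDE→AG adds A, G → {A, C, D, E, G}.
{G}⁺: G→AC adds A, C; C→DE adds D, E → {A, C, D, E, G}.

{C}; {G}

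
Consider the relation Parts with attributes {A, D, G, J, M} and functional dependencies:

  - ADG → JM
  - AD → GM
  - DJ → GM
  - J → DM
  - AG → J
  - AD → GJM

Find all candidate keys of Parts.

AD, AG, AJ

Attribute A never appears on the right-hand side of any dependency, so A must belong to every candidate key.
{A}⁺ = {A}, which is not all of the schema, so we must add further attributes.
{A, D}⁺: AD→GM adds G, M; AG→J adds J → {A, D, G, J, M}. Minimal: {D}⁺ = {D}; {A}⁺ = {A} — none reach the full schema.
{A, G}⁺: AG→J adds J; J→DM adds D, M → {A, D, G, J, M}. Minimal: {G}⁺ = {G}; {A}⁺ = {A} — none reach the full schema.
{A, J}⁺: J→DM adds D, M; AD→GJM adds G → {A, D, G, J, M}. Minimal: {J}⁺ = {D, G, J, M}; {A}⁺ = {A} — none reach the full schema.
Any other superkey contains one of these as a subset, so there are no further candidate keys.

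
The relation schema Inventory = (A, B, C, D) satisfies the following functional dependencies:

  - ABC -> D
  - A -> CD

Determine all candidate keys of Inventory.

AB

Attributes A, B never appear on any right-hand side, so every candidate key must contain {A, B}.
{A, B}⁺ = {A, B, C, D}, which is all of the schema, so {A, B} is the only candidate key.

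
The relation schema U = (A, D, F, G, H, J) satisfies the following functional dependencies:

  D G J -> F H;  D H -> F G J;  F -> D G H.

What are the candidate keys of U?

Attribute A never appears on the right-hand side of any dependency, so A must belong to every candidate key.
{A}⁺ = {A}, which is not all of the schema, so we must add further attributes.
{A, F}⁺: F→DGH adds D, G, H; DH→FGJ adds J → {A, D, F, G, H, J}. Minimal: {F}⁺ = {D, F, G, H, J}; {A}⁺ = {A} — none reach the full schema.
{A, D, H}⁺: DH→FGJ adds F, G, J → {A, D, F, G, H, J}. Minimal: {D, H}⁺ = {D, F, G, H, J}; {A, H}⁺ = {A, H}; {A, D}⁺ = {A, D} — none reach the full schema.
{A, D, G, J}⁺: DGJ→FH adds F, H → {A, D, F, G, H, J}. Minimal: {D, G, J}⁺ = {D, F, G, H, J}; {A, G, J}⁺ = {A, G, J}; {A, D, J}⁺ = {A, D, J}; … — none reach the full schema.
Any other superkey contains one of these as a subset, so there are no further candidate keys.

(A, F), (A, D, H), (A, D, G, J)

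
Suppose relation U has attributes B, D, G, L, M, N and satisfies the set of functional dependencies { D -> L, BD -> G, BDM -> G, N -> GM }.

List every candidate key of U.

BDN

Attributes B, D, N never appear on any right-hand side, so every candidate key must contain {B, D, N}.
{B, D, N}⁺ = {B, D, G, L, M, N}, which is all of the schema, so {B, D, N} is the only candidate key.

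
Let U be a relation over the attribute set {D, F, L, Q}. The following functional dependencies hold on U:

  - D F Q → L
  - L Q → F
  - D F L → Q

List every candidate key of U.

{D, F, L}⁺: DFL→Q adds Q → {D, F, L, Q}. Minimal: {F, L}⁺ = {F, L}; {D, L}⁺ = {D, L}; {D, F}⁺ = {D, F} — none reach the full schema.
{D, F, Q}⁺: DFQ→L adds L → {D, F, L, Q}. Minimal: {F, Q}⁺ = {F, Q}; {D, Q}⁺ = {D, Q}; {D, F}⁺ = {D, F} — none reach the full schema.
{D, L, Q}⁺: LQ→F adds F → {D, F, L, Q}. Minimal: {L, Q}⁺ = {F, L, Q}; {D, Q}⁺ = {D, Q}; {D, L}⁺ = {D, L} — none reach the full schema.
Any other superkey contains one of these as a subset, so there are no further candidate keys.

{D, F, L}; {D, F, Q}; {D, L, Q}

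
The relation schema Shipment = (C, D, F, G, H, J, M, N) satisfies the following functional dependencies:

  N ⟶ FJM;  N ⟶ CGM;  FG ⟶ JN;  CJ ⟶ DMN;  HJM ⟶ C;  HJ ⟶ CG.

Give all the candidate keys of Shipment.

Attribute H never appears on the right-hand side of any dependency, so H must belong to every candidate key.
{H}⁺ = {H}, which is not all of the schema, so we must add further attributes.
{H, J}⁺: HJ→CG adds C, G; CJ→DMN adds D, M, N; N→FJM adds F → {C, D, F, G, H, J, M, N}.
{H, N}⁺: N→FJM adds F, J, M; N→CGM adds C, G; CJ→DMN adds D → {C, D, F, G, H, J, M, N}.
{F, G, H}⁺: FG→JN adds J, N; HJ→CG adds C; N→FJM adds M; CJ→DMN adds D → {C, D, F, G, H, J, M, N}.

HJ, HN, FGH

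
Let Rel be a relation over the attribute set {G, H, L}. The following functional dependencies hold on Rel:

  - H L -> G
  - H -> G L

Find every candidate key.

{H}

Attribute H never appears on the right-hand side of any dependency, so H must belong to every candidate key.
{H}⁺ = {G, H, L}, which is all of the schema, so {H} is the only candidate key.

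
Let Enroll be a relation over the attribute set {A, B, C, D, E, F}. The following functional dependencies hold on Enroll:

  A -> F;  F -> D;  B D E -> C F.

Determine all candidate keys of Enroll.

{A, B, E}

Attributes A, B, E never appear on any right-hand side, so every candidate key must contain {A, B, E}.
{A, B, E}⁺ = {A, B, C, D, E, F}, which is all of the schema, so {A, B, E} is the only candidate key.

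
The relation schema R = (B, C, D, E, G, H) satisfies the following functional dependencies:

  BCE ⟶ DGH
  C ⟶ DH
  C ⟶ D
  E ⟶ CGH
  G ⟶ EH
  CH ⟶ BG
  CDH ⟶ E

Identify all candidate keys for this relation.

{C}⁺: C→DH adds D, H; CH→BG adds B, G; CDH→E adds E → {B, C, D, E, G, H}.
{E}⁺: E→CGH adds C, G, H; CH→BG adds B; BCE→DGH adds D → {B, C, D, E, G, H}.
{G}⁺: G→EH adds E, H; E→CGH adds C; CH→BG adds B; BCE→DGH adds D → {B, C, D, E, G, H}.
Any other superkey contains one of these as a subset, so there are no further candidate keys.

C; E; G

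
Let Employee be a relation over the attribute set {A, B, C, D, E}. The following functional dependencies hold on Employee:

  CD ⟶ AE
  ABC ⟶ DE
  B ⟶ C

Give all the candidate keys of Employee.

Attribute B never appears on the right-hand side of any dependency, so B must belong to every candidate key.
{B}⁺ = {B, C}, which is not all of the schema, so we must add further attributes.
{A, B}⁺: B→C adds C; ABC→DE adds D, E → {A, B, C, D, E}. Minimal: {B}⁺ = {B, C}; {A}⁺ = {A} — none reach the full schema.
{B, D}⁺: B→C adds C; CD→AE adds A, E → {A, B, C, D, E}. Minimal: {D}⁺ = {D}; {B}⁺ = {B, C} — none reach the full schema.
Any other superkey contains one of these as a subset, so there are no further candidate keys.

AB, BD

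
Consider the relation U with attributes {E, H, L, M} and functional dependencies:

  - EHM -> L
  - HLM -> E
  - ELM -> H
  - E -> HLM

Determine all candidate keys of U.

{E}⁺: E→HLM adds H, L, M → {E, H, L, M}.
{H, L, M}⁺: HLM→E adds E → {E, H, L, M}. Minimal: {L, M}⁺ = {L, M}; {H, M}⁺ = {H, M}; {H, L}⁺ = {H, L} — none reach the full schema.

(E), (H, L, M)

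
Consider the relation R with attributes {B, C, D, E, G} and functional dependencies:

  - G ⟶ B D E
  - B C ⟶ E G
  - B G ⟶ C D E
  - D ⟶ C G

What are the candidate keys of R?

{D}⁺: D→CG adds C, G; G→BDE adds B, E → {B, C, D, E, G}.
{G}⁺: G→BDE adds B, D, E; BG→CDE adds C → {B, C, D, E, G}.
{B, C}⁺: BC→EG adds E, G; BG→CDE adds D → {B, C, D, E, G}.
Any other superkey contains one of these as a subset, so there are no further candidate keys.

(D), (G), (B, C)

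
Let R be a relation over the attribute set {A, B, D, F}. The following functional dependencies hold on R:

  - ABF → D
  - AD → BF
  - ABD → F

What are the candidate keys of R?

Attribute A never appears on the right-hand side of any dependency, so A must belong to every candidate key.
{A}⁺ = {A}, which is not all of the schema, so we must add further attributes.
{A, D}⁺: AD→BF adds B, F → {A, B, D, F}. Minimal: {D}⁺ = {D}; {A}⁺ = {A} — none reach the full schema.
{A, B, F}⁺: ABF→D adds D → {A, B, D, F}. Minimal: {B, F}⁺ = {B, F}; {A, F}⁺ = {A, F}; {A, B}⁺ = {A, B} — none reach the full schema.
Any other superkey contains one of these as a subset, so there are no further candidate keys.

AD; ABF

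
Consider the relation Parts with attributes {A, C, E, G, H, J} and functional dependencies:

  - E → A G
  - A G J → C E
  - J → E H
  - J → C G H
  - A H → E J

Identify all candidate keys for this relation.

{J}; {A, H}; {E, H}

{J}⁺: J→EH adds E, H; J→CGH adds C, G; E→AG adds A → {A, C, E, G, H, J}.
{A, H}⁺: AH→EJ adds E, J; E→AG adds G; AGJ→CE adds C → {A, C, E, G, H, J}. Minimal: {H}⁺ = {H}; {A}⁺ = {A} — none reach the full schema.
{E, H}⁺: E→AG adds A, G; AH→EJ adds J; AGJ→CE adds C → {A, C, E, G, H, J}. Minimal: {H}⁺ = {H}; {E}⁺ = {A, E, G} — none reach the full schema.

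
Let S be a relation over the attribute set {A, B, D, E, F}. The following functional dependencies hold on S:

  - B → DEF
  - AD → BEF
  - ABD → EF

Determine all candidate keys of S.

(A, B), (A, D)

Attribute A never appears on the right-hand side of any dependency, so A must belong to every candidate key.
{A}⁺ = {A}, which is not all of the schema, so we must add further attributes.
{A, B}⁺: B→DEF adds D, E, F → {A, B, D, E, F}.
{A, D}⁺: AD→BEF adds B, E, F → {A, B, D, E, F}.
Any other superkey contains one of these as a subset, so there are no further candidate keys.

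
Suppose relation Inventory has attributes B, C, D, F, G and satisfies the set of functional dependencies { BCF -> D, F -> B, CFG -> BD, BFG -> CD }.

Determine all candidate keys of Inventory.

Attributes F, G never appear on any right-hand side, so every candidate key must contain {F, G}.
{F, G}⁺ = {B, C, D, F, G}, which is all of the schema, so {F, G} is the only candidate key.

FG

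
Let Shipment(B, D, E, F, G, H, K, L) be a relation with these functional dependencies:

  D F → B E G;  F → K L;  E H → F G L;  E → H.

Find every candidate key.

Attribute D never appears on the right-hand side of any dependency, so D must belong to every candidate key.
{D}⁺ = {D}, which is not all of the schema, so we must add further attributes.
{D, E}⁺: E→H adds H; EH→FGL adds F, G, L; DF→BEG adds B; F→KL adds K → {B, D, E, F, G, H, K, L}.
{D, F}⁺: DF→BEG adds B, E, G; F→KL adds K, L; E→H adds H → {B, D, E, F, G, H, K, L}.

(D, E); (D, F)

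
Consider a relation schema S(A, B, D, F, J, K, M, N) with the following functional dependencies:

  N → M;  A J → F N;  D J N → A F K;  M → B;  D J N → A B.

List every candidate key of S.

Attributes D, J never appear on any right-hand side, so every candidate key must contain {D, J}.
{D, J}⁺ = {D, J}, which is not all of the schema, so we must add further attributes.
{A, D, J}⁺: AJ→FN adds F, N; DJN→AFK adds K; DJN→AB adds B; N→M adds M → {A, B, D, F, J, K, M, N}. Minimal: {D, J}⁺ = {D, J}; {A, J}⁺ = {A, B, F, J, M, N}; {A, D}⁺ = {A, D} — none reach the full schema.
{D, J, N}⁺: N→M adds M; DJN→AFK adds A, F, K; M→B adds B → {A, B, D, F, J, K, M, N}. Minimal: {J, N}⁺ = {B, J, M, N}; {D, N}⁺ = {B, D, M, N}; {D, J}⁺ = {D, J} — none reach the full schema.
Any other superkey contains one of these as a subset, so there are no further candidate keys.

{A, D, J}, {D, J, N}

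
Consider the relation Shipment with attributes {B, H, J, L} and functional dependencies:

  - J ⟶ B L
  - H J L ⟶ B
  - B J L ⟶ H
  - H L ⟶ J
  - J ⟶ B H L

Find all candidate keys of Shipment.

J, HL

{J}⁺: J→BL adds B, L; BJL→H adds H → {B, H, J, L}.
{H, L}⁺: HL→J adds J; J→BHL adds B → {B, H, J, L}. Minimal: {L}⁺ = {L}; {H}⁺ = {H} — none reach the full schema.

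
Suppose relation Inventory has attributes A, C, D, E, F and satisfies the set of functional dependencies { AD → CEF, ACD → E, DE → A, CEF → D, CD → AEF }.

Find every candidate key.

{A, D}⁺: AD→CEF adds C, E, F → {A, C, D, E, F}. Minimal: {D}⁺ = {D}; {A}⁺ = {A} — none reach the full schema.
{C, D}⁺: CD→AEF adds A, E, F → {A, C, D, E, F}. Minimal: {D}⁺ = {D}; {C}⁺ = {C} — none reach the full schema.
{D, E}⁺: DE→A adds A; AD→CEF adds C, F → {A, C, D, E, F}. Minimal: {E}⁺ = {E}; {D}⁺ = {D} — none reach the full schema.
{C, E, F}⁺: CEF→D adds D; CD→AEF adds A → {A, C, D, E, F}. Minimal: {E, F}⁺ = {E, F}; {C, F}⁺ = {C, F}; {C, E}⁺ = {C, E} — none reach the full schema.

AD, CD, DE, CEF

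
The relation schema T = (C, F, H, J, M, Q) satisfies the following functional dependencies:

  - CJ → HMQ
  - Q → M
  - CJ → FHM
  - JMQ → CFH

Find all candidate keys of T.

Attribute J never appears on the right-hand side of any dependency, so J must belong to every candidate key.
{J}⁺ = {J}, which is not all of the schema, so we must add further attributes.
{C, J}⁺: CJ→HMQ adds H, M, Q; CJ→FHM adds F → {C, F, H, J, M, Q}. Minimal: {J}⁺ = {J}; {C}⁺ = {C} — none reach the full schema.
{J, Q}⁺: Q→M adds M; JMQ→CFH adds C, F, H → {C, F, H, J, M, Q}. Minimal: {Q}⁺ = {M, Q}; {J}⁺ = {J} — none reach the full schema.
Any other superkey contains one of these as a subset, so there are no further candidate keys.

CJ, JQ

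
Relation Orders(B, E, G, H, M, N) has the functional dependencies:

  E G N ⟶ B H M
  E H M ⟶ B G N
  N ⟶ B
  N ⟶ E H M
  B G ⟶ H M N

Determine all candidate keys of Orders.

{N}⁺: N→B adds B; N→EHM adds E, H, M; EHM→BGN adds G → {B, E, G, H, M, N}.
{B, G}⁺: BG→HMN adds H, M, N; N→EHM adds E → {B, E, G, H, M, N}. Minimal: {G}⁺ = {G}; {B}⁺ = {B} — none reach the full schema.
{E, H, M}⁺: EHM→BGN adds B, G, N → {B, E, G, H, M, N}. Minimal: {H, M}⁺ = {H, M}; {E, M}⁺ = {E, M}; {E, H}⁺ = {E, H} — none reach the full schema.

{N}; {B, G}; {E, H, M}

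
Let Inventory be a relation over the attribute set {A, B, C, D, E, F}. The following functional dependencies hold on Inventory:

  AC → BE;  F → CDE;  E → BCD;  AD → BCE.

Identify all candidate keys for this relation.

(A, F)

Attributes A, F never appear on any right-hand side, so every candidate key must contain {A, F}.
{A, F}⁺ = {A, B, C, D, E, F}, which is all of the schema, so {A, F} is the only candidate key.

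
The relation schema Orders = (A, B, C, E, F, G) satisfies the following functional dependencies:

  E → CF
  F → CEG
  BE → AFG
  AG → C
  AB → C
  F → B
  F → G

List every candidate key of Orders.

{E}⁺: E→CF adds C, F; F→CEG adds G; F→B adds B; BE→AFG adds A → {A, B, C, E, F, G}.
{F}⁺: F→CEG adds C, E, G; F→B adds B; BE→AFG adds A → {A, B, C, E, F, G}.

E; F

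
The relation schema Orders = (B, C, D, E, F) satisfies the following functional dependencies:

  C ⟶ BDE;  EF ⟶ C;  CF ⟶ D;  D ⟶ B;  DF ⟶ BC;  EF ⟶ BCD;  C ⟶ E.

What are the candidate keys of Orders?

Attribute F never appears on the right-hand side of any dependency, so F must belong to every candidate key.
{F}⁺ = {F}, which is not all of the schema, so we must add further attributes.
{C, F}⁺: C→BDE adds B, D, E → {B, C, D, E, F}. Minimal: {F}⁺ = {F}; {C}⁺ = {B, C, D, E} — none reach the full schema.
{D, F}⁺: D→B adds B; DF→BC adds C; C→E adds E → {B, C, D, E, F}. Minimal: {F}⁺ = {F}; {D}⁺ = {B, D} — none reach the full schema.
{E, F}⁺: EF→C adds C; CF→D adds D; D→B adds B → {B, C, D, E, F}. Minimal: {F}⁺ = {F}; {E}⁺ = {E} — none reach the full schema.

CF, DF, EF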